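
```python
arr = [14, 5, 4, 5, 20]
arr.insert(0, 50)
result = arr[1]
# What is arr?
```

Answer: [50, 14, 5, 4, 5, 20]

Derivation:
Trace (tracking arr):
arr = [14, 5, 4, 5, 20]  # -> arr = [14, 5, 4, 5, 20]
arr.insert(0, 50)  # -> arr = [50, 14, 5, 4, 5, 20]
result = arr[1]  # -> result = 14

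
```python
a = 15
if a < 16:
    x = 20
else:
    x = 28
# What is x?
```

Trace (tracking x):
a = 15  # -> a = 15
if a < 16:  # condition is True
    x = 20  # -> x = 20

Answer: 20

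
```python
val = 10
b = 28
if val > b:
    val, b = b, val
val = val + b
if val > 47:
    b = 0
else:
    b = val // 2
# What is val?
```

Answer: 38

Derivation:
Trace (tracking val):
val = 10  # -> val = 10
b = 28  # -> b = 28
if val > b:  # condition is False
val = val + b  # -> val = 38
if val > 47:  # condition is False
else:
    b = val // 2  # -> b = 19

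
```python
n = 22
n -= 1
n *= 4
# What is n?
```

Trace (tracking n):
n = 22  # -> n = 22
n -= 1  # -> n = 21
n *= 4  # -> n = 84

Answer: 84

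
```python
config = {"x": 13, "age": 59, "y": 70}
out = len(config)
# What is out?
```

Trace (tracking out):
config = {'x': 13, 'age': 59, 'y': 70}  # -> config = {'x': 13, 'age': 59, 'y': 70}
out = len(config)  # -> out = 3

Answer: 3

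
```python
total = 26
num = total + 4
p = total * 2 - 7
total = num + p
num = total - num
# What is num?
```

Trace (tracking num):
total = 26  # -> total = 26
num = total + 4  # -> num = 30
p = total * 2 - 7  # -> p = 45
total = num + p  # -> total = 75
num = total - num  # -> num = 45

Answer: 45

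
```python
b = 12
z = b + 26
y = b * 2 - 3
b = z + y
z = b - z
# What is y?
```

Answer: 21

Derivation:
Trace (tracking y):
b = 12  # -> b = 12
z = b + 26  # -> z = 38
y = b * 2 - 3  # -> y = 21
b = z + y  # -> b = 59
z = b - z  # -> z = 21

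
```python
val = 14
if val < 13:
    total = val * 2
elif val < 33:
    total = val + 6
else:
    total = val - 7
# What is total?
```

Trace (tracking total):
val = 14  # -> val = 14
if val < 13:  # condition is False
elif val < 33:  # condition is True
    total = val + 6  # -> total = 20

Answer: 20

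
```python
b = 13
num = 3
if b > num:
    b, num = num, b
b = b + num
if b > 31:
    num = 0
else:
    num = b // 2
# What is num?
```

Answer: 8

Derivation:
Trace (tracking num):
b = 13  # -> b = 13
num = 3  # -> num = 3
if b > num:  # condition is True
    b, num = (num, b)  # -> b = 3, num = 13
b = b + num  # -> b = 16
if b > 31:  # condition is False
else:
    num = b // 2  # -> num = 8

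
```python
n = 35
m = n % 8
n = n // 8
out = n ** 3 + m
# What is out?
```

Answer: 67

Derivation:
Trace (tracking out):
n = 35  # -> n = 35
m = n % 8  # -> m = 3
n = n // 8  # -> n = 4
out = n ** 3 + m  # -> out = 67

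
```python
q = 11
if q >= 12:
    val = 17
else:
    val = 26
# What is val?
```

Trace (tracking val):
q = 11  # -> q = 11
if q >= 12:  # condition is False
else:
    val = 26  # -> val = 26

Answer: 26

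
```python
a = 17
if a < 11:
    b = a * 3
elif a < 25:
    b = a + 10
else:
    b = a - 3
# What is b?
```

Trace (tracking b):
a = 17  # -> a = 17
if a < 11:  # condition is False
elif a < 25:  # condition is True
    b = a + 10  # -> b = 27

Answer: 27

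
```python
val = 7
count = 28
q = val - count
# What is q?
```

Answer: -21

Derivation:
Trace (tracking q):
val = 7  # -> val = 7
count = 28  # -> count = 28
q = val - count  # -> q = -21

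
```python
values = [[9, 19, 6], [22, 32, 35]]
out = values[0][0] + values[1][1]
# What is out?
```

Trace (tracking out):
values = [[9, 19, 6], [22, 32, 35]]  # -> values = [[9, 19, 6], [22, 32, 35]]
out = values[0][0] + values[1][1]  # -> out = 41

Answer: 41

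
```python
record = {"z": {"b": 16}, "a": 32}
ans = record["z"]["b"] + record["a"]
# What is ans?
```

Answer: 48

Derivation:
Trace (tracking ans):
record = {'z': {'b': 16}, 'a': 32}  # -> record = {'z': {'b': 16}, 'a': 32}
ans = record['z']['b'] + record['a']  # -> ans = 48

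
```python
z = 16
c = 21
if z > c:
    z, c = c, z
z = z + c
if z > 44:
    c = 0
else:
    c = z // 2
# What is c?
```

Answer: 18

Derivation:
Trace (tracking c):
z = 16  # -> z = 16
c = 21  # -> c = 21
if z > c:  # condition is False
z = z + c  # -> z = 37
if z > 44:  # condition is False
else:
    c = z // 2  # -> c = 18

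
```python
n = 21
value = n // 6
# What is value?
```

Trace (tracking value):
n = 21  # -> n = 21
value = n // 6  # -> value = 3

Answer: 3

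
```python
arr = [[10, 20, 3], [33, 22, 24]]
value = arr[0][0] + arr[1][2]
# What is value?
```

Trace (tracking value):
arr = [[10, 20, 3], [33, 22, 24]]  # -> arr = [[10, 20, 3], [33, 22, 24]]
value = arr[0][0] + arr[1][2]  # -> value = 34

Answer: 34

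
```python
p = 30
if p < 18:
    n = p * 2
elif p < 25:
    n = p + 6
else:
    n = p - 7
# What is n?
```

Answer: 23

Derivation:
Trace (tracking n):
p = 30  # -> p = 30
if p < 18:  # condition is False
elif p < 25:  # condition is False
else:
    n = p - 7  # -> n = 23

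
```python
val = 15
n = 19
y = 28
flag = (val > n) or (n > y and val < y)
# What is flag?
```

Answer: False

Derivation:
Trace (tracking flag):
val = 15  # -> val = 15
n = 19  # -> n = 19
y = 28  # -> y = 28
flag = val > n or (n > y and val < y)  # -> flag = False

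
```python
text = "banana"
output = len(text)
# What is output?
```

Trace (tracking output):
text = 'banana'  # -> text = 'banana'
output = len(text)  # -> output = 6

Answer: 6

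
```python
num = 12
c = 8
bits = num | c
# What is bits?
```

Answer: 12

Derivation:
Trace (tracking bits):
num = 12  # -> num = 12
c = 8  # -> c = 8
bits = num | c  # -> bits = 12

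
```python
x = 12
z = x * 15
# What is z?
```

Answer: 180

Derivation:
Trace (tracking z):
x = 12  # -> x = 12
z = x * 15  # -> z = 180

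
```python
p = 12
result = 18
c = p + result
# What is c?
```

Answer: 30

Derivation:
Trace (tracking c):
p = 12  # -> p = 12
result = 18  # -> result = 18
c = p + result  # -> c = 30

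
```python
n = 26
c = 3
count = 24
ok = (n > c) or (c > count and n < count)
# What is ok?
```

Trace (tracking ok):
n = 26  # -> n = 26
c = 3  # -> c = 3
count = 24  # -> count = 24
ok = n > c or (c > count and n < count)  # -> ok = True

Answer: True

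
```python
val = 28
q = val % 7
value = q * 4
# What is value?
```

Answer: 0

Derivation:
Trace (tracking value):
val = 28  # -> val = 28
q = val % 7  # -> q = 0
value = q * 4  # -> value = 0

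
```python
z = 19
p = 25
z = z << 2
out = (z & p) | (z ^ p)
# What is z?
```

Answer: 76

Derivation:
Trace (tracking z):
z = 19  # -> z = 19
p = 25  # -> p = 25
z = z << 2  # -> z = 76
out = z & p | z ^ p  # -> out = 93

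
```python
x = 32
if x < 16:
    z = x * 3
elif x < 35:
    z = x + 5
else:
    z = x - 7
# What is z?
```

Answer: 37

Derivation:
Trace (tracking z):
x = 32  # -> x = 32
if x < 16:  # condition is False
elif x < 35:  # condition is True
    z = x + 5  # -> z = 37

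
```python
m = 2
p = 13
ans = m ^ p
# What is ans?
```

Trace (tracking ans):
m = 2  # -> m = 2
p = 13  # -> p = 13
ans = m ^ p  # -> ans = 15

Answer: 15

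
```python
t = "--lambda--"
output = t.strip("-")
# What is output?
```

Answer: 'lambda'

Derivation:
Trace (tracking output):
t = '--lambda--'  # -> t = '--lambda--'
output = t.strip('-')  # -> output = 'lambda'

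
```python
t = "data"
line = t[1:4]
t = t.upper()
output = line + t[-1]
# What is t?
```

Trace (tracking t):
t = 'data'  # -> t = 'data'
line = t[1:4]  # -> line = 'ata'
t = t.upper()  # -> t = 'DATA'
output = line + t[-1]  # -> output = 'ataA'

Answer: 'DATA'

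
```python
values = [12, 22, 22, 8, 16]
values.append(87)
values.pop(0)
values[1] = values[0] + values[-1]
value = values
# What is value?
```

Answer: [22, 109, 8, 16, 87]

Derivation:
Trace (tracking value):
values = [12, 22, 22, 8, 16]  # -> values = [12, 22, 22, 8, 16]
values.append(87)  # -> values = [12, 22, 22, 8, 16, 87]
values.pop(0)  # -> values = [22, 22, 8, 16, 87]
values[1] = values[0] + values[-1]  # -> values = [22, 109, 8, 16, 87]
value = values  # -> value = [22, 109, 8, 16, 87]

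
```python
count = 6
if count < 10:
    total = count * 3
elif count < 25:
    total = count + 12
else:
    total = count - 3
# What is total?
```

Trace (tracking total):
count = 6  # -> count = 6
if count < 10:  # condition is True
    total = count * 3  # -> total = 18

Answer: 18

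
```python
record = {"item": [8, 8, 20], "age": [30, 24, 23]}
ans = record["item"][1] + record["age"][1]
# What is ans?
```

Answer: 32

Derivation:
Trace (tracking ans):
record = {'item': [8, 8, 20], 'age': [30, 24, 23]}  # -> record = {'item': [8, 8, 20], 'age': [30, 24, 23]}
ans = record['item'][1] + record['age'][1]  # -> ans = 32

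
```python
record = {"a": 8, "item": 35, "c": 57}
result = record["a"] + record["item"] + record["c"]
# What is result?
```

Trace (tracking result):
record = {'a': 8, 'item': 35, 'c': 57}  # -> record = {'a': 8, 'item': 35, 'c': 57}
result = record['a'] + record['item'] + record['c']  # -> result = 100

Answer: 100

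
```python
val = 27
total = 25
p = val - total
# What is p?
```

Trace (tracking p):
val = 27  # -> val = 27
total = 25  # -> total = 25
p = val - total  # -> p = 2

Answer: 2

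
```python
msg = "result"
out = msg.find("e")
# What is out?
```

Trace (tracking out):
msg = 'result'  # -> msg = 'result'
out = msg.find('e')  # -> out = 1

Answer: 1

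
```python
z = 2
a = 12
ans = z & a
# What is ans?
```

Trace (tracking ans):
z = 2  # -> z = 2
a = 12  # -> a = 12
ans = z & a  # -> ans = 0

Answer: 0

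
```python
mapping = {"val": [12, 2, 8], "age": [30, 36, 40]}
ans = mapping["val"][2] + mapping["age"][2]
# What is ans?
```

Answer: 48

Derivation:
Trace (tracking ans):
mapping = {'val': [12, 2, 8], 'age': [30, 36, 40]}  # -> mapping = {'val': [12, 2, 8], 'age': [30, 36, 40]}
ans = mapping['val'][2] + mapping['age'][2]  # -> ans = 48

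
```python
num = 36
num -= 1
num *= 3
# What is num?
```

Trace (tracking num):
num = 36  # -> num = 36
num -= 1  # -> num = 35
num *= 3  # -> num = 105

Answer: 105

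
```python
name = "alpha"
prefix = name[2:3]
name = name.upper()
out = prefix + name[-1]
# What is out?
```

Trace (tracking out):
name = 'alpha'  # -> name = 'alpha'
prefix = name[2:3]  # -> prefix = 'p'
name = name.upper()  # -> name = 'ALPHA'
out = prefix + name[-1]  # -> out = 'pA'

Answer: 'pA'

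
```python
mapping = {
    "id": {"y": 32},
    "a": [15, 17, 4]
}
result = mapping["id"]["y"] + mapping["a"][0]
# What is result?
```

Answer: 47

Derivation:
Trace (tracking result):
mapping = {'id': {'y': 32}, 'a': [15, 17, 4]}  # -> mapping = {'id': {'y': 32}, 'a': [15, 17, 4]}
result = mapping['id']['y'] + mapping['a'][0]  # -> result = 47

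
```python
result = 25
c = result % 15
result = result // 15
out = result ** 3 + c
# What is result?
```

Trace (tracking result):
result = 25  # -> result = 25
c = result % 15  # -> c = 10
result = result // 15  # -> result = 1
out = result ** 3 + c  # -> out = 11

Answer: 1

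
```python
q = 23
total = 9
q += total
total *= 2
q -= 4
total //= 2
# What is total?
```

Trace (tracking total):
q = 23  # -> q = 23
total = 9  # -> total = 9
q += total  # -> q = 32
total *= 2  # -> total = 18
q -= 4  # -> q = 28
total //= 2  # -> total = 9

Answer: 9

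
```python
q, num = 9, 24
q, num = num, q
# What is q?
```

Answer: 24

Derivation:
Trace (tracking q):
q, num = (9, 24)  # -> q = 9, num = 24
q, num = (num, q)  # -> q = 24, num = 9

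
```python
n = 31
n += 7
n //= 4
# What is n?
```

Answer: 9

Derivation:
Trace (tracking n):
n = 31  # -> n = 31
n += 7  # -> n = 38
n //= 4  # -> n = 9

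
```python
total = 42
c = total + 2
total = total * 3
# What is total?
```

Trace (tracking total):
total = 42  # -> total = 42
c = total + 2  # -> c = 44
total = total * 3  # -> total = 126

Answer: 126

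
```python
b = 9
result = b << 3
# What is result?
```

Answer: 72

Derivation:
Trace (tracking result):
b = 9  # -> b = 9
result = b << 3  # -> result = 72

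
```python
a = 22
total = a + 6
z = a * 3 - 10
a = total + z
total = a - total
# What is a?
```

Answer: 84

Derivation:
Trace (tracking a):
a = 22  # -> a = 22
total = a + 6  # -> total = 28
z = a * 3 - 10  # -> z = 56
a = total + z  # -> a = 84
total = a - total  # -> total = 56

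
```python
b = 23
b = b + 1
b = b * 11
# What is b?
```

Answer: 264

Derivation:
Trace (tracking b):
b = 23  # -> b = 23
b = b + 1  # -> b = 24
b = b * 11  # -> b = 264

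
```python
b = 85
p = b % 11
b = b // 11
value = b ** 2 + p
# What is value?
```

Trace (tracking value):
b = 85  # -> b = 85
p = b % 11  # -> p = 8
b = b // 11  # -> b = 7
value = b ** 2 + p  # -> value = 57

Answer: 57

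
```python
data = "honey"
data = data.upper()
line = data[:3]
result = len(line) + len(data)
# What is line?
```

Answer: 'HON'

Derivation:
Trace (tracking line):
data = 'honey'  # -> data = 'honey'
data = data.upper()  # -> data = 'HONEY'
line = data[:3]  # -> line = 'HON'
result = len(line) + len(data)  # -> result = 8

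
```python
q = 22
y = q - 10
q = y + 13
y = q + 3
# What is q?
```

Trace (tracking q):
q = 22  # -> q = 22
y = q - 10  # -> y = 12
q = y + 13  # -> q = 25
y = q + 3  # -> y = 28

Answer: 25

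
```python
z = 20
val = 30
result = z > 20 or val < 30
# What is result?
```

Answer: False

Derivation:
Trace (tracking result):
z = 20  # -> z = 20
val = 30  # -> val = 30
result = z > 20 or val < 30  # -> result = False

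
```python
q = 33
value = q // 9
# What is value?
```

Trace (tracking value):
q = 33  # -> q = 33
value = q // 9  # -> value = 3

Answer: 3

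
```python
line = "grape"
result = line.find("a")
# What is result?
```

Trace (tracking result):
line = 'grape'  # -> line = 'grape'
result = line.find('a')  # -> result = 2

Answer: 2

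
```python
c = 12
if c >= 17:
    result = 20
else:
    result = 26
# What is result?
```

Answer: 26

Derivation:
Trace (tracking result):
c = 12  # -> c = 12
if c >= 17:  # condition is False
else:
    result = 26  # -> result = 26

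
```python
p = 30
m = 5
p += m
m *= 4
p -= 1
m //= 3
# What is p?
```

Trace (tracking p):
p = 30  # -> p = 30
m = 5  # -> m = 5
p += m  # -> p = 35
m *= 4  # -> m = 20
p -= 1  # -> p = 34
m //= 3  # -> m = 6

Answer: 34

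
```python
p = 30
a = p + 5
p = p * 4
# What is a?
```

Trace (tracking a):
p = 30  # -> p = 30
a = p + 5  # -> a = 35
p = p * 4  # -> p = 120

Answer: 35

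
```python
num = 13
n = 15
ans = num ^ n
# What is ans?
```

Answer: 2

Derivation:
Trace (tracking ans):
num = 13  # -> num = 13
n = 15  # -> n = 15
ans = num ^ n  # -> ans = 2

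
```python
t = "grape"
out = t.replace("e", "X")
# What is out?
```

Answer: 'grapX'

Derivation:
Trace (tracking out):
t = 'grape'  # -> t = 'grape'
out = t.replace('e', 'X')  # -> out = 'grapX'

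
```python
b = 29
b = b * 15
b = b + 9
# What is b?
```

Trace (tracking b):
b = 29  # -> b = 29
b = b * 15  # -> b = 435
b = b + 9  # -> b = 444

Answer: 444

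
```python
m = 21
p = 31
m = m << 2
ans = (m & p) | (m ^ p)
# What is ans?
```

Trace (tracking ans):
m = 21  # -> m = 21
p = 31  # -> p = 31
m = m << 2  # -> m = 84
ans = m & p | m ^ p  # -> ans = 95

Answer: 95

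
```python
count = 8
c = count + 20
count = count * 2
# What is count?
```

Trace (tracking count):
count = 8  # -> count = 8
c = count + 20  # -> c = 28
count = count * 2  # -> count = 16

Answer: 16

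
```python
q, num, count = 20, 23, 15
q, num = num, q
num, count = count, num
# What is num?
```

Trace (tracking num):
q, num, count = (20, 23, 15)  # -> q = 20, num = 23, count = 15
q, num = (num, q)  # -> q = 23, num = 20
num, count = (count, num)  # -> num = 15, count = 20

Answer: 15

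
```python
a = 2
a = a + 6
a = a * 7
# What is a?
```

Answer: 56

Derivation:
Trace (tracking a):
a = 2  # -> a = 2
a = a + 6  # -> a = 8
a = a * 7  # -> a = 56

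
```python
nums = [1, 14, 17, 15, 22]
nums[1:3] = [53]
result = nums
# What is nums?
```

Trace (tracking nums):
nums = [1, 14, 17, 15, 22]  # -> nums = [1, 14, 17, 15, 22]
nums[1:3] = [53]  # -> nums = [1, 53, 15, 22]
result = nums  # -> result = [1, 53, 15, 22]

Answer: [1, 53, 15, 22]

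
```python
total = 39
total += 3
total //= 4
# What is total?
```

Answer: 10

Derivation:
Trace (tracking total):
total = 39  # -> total = 39
total += 3  # -> total = 42
total //= 4  # -> total = 10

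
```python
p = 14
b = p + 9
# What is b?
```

Answer: 23

Derivation:
Trace (tracking b):
p = 14  # -> p = 14
b = p + 9  # -> b = 23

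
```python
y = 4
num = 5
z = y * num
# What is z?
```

Answer: 20

Derivation:
Trace (tracking z):
y = 4  # -> y = 4
num = 5  # -> num = 5
z = y * num  # -> z = 20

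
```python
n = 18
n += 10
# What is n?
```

Trace (tracking n):
n = 18  # -> n = 18
n += 10  # -> n = 28

Answer: 28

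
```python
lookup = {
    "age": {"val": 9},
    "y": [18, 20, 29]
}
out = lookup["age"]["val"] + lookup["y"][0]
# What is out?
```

Trace (tracking out):
lookup = {'age': {'val': 9}, 'y': [18, 20, 29]}  # -> lookup = {'age': {'val': 9}, 'y': [18, 20, 29]}
out = lookup['age']['val'] + lookup['y'][0]  # -> out = 27

Answer: 27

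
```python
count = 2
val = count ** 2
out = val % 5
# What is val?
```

Trace (tracking val):
count = 2  # -> count = 2
val = count ** 2  # -> val = 4
out = val % 5  # -> out = 4

Answer: 4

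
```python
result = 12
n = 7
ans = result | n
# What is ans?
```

Trace (tracking ans):
result = 12  # -> result = 12
n = 7  # -> n = 7
ans = result | n  # -> ans = 15

Answer: 15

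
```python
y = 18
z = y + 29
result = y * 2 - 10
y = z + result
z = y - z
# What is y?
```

Answer: 73

Derivation:
Trace (tracking y):
y = 18  # -> y = 18
z = y + 29  # -> z = 47
result = y * 2 - 10  # -> result = 26
y = z + result  # -> y = 73
z = y - z  # -> z = 26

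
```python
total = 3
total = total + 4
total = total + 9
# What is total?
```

Trace (tracking total):
total = 3  # -> total = 3
total = total + 4  # -> total = 7
total = total + 9  # -> total = 16

Answer: 16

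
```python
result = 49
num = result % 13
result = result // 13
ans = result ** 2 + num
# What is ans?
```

Answer: 19

Derivation:
Trace (tracking ans):
result = 49  # -> result = 49
num = result % 13  # -> num = 10
result = result // 13  # -> result = 3
ans = result ** 2 + num  # -> ans = 19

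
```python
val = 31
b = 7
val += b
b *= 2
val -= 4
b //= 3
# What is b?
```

Trace (tracking b):
val = 31  # -> val = 31
b = 7  # -> b = 7
val += b  # -> val = 38
b *= 2  # -> b = 14
val -= 4  # -> val = 34
b //= 3  # -> b = 4

Answer: 4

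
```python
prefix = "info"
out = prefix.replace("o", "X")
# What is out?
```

Answer: 'infX'

Derivation:
Trace (tracking out):
prefix = 'info'  # -> prefix = 'info'
out = prefix.replace('o', 'X')  # -> out = 'infX'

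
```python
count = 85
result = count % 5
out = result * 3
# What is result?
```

Answer: 0

Derivation:
Trace (tracking result):
count = 85  # -> count = 85
result = count % 5  # -> result = 0
out = result * 3  # -> out = 0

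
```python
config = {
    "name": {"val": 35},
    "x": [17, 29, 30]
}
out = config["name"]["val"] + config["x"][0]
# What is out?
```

Answer: 52

Derivation:
Trace (tracking out):
config = {'name': {'val': 35}, 'x': [17, 29, 30]}  # -> config = {'name': {'val': 35}, 'x': [17, 29, 30]}
out = config['name']['val'] + config['x'][0]  # -> out = 52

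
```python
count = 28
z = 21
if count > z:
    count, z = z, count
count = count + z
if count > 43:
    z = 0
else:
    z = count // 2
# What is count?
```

Trace (tracking count):
count = 28  # -> count = 28
z = 21  # -> z = 21
if count > z:  # condition is True
    count, z = (z, count)  # -> count = 21, z = 28
count = count + z  # -> count = 49
if count > 43:  # condition is True
    z = 0  # -> z = 0

Answer: 49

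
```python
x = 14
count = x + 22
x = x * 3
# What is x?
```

Trace (tracking x):
x = 14  # -> x = 14
count = x + 22  # -> count = 36
x = x * 3  # -> x = 42

Answer: 42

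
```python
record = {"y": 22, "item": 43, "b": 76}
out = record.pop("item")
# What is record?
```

Trace (tracking record):
record = {'y': 22, 'item': 43, 'b': 76}  # -> record = {'y': 22, 'item': 43, 'b': 76}
out = record.pop('item')  # -> out = 43

Answer: {'y': 22, 'b': 76}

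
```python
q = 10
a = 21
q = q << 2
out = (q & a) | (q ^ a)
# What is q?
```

Trace (tracking q):
q = 10  # -> q = 10
a = 21  # -> a = 21
q = q << 2  # -> q = 40
out = q & a | q ^ a  # -> out = 61

Answer: 40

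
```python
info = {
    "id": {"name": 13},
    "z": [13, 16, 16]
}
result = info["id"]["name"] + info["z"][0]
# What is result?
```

Answer: 26

Derivation:
Trace (tracking result):
info = {'id': {'name': 13}, 'z': [13, 16, 16]}  # -> info = {'id': {'name': 13}, 'z': [13, 16, 16]}
result = info['id']['name'] + info['z'][0]  # -> result = 26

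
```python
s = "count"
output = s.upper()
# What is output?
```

Trace (tracking output):
s = 'count'  # -> s = 'count'
output = s.upper()  # -> output = 'COUNT'

Answer: 'COUNT'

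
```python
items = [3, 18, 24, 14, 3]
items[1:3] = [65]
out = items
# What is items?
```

Trace (tracking items):
items = [3, 18, 24, 14, 3]  # -> items = [3, 18, 24, 14, 3]
items[1:3] = [65]  # -> items = [3, 65, 14, 3]
out = items  # -> out = [3, 65, 14, 3]

Answer: [3, 65, 14, 3]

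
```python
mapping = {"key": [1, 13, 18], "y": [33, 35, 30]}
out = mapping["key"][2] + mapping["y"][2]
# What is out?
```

Answer: 48

Derivation:
Trace (tracking out):
mapping = {'key': [1, 13, 18], 'y': [33, 35, 30]}  # -> mapping = {'key': [1, 13, 18], 'y': [33, 35, 30]}
out = mapping['key'][2] + mapping['y'][2]  # -> out = 48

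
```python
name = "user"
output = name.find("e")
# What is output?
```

Answer: 2

Derivation:
Trace (tracking output):
name = 'user'  # -> name = 'user'
output = name.find('e')  # -> output = 2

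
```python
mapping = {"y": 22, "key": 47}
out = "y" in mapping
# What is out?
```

Answer: True

Derivation:
Trace (tracking out):
mapping = {'y': 22, 'key': 47}  # -> mapping = {'y': 22, 'key': 47}
out = 'y' in mapping  # -> out = True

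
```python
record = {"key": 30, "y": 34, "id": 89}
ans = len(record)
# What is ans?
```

Trace (tracking ans):
record = {'key': 30, 'y': 34, 'id': 89}  # -> record = {'key': 30, 'y': 34, 'id': 89}
ans = len(record)  # -> ans = 3

Answer: 3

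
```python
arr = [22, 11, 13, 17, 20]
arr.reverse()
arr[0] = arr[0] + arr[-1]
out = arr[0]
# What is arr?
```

Trace (tracking arr):
arr = [22, 11, 13, 17, 20]  # -> arr = [22, 11, 13, 17, 20]
arr.reverse()  # -> arr = [20, 17, 13, 11, 22]
arr[0] = arr[0] + arr[-1]  # -> arr = [42, 17, 13, 11, 22]
out = arr[0]  # -> out = 42

Answer: [42, 17, 13, 11, 22]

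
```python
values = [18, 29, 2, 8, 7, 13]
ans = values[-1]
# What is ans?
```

Trace (tracking ans):
values = [18, 29, 2, 8, 7, 13]  # -> values = [18, 29, 2, 8, 7, 13]
ans = values[-1]  # -> ans = 13

Answer: 13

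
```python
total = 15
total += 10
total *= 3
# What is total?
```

Trace (tracking total):
total = 15  # -> total = 15
total += 10  # -> total = 25
total *= 3  # -> total = 75

Answer: 75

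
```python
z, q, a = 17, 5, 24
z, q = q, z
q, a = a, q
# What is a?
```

Trace (tracking a):
z, q, a = (17, 5, 24)  # -> z = 17, q = 5, a = 24
z, q = (q, z)  # -> z = 5, q = 17
q, a = (a, q)  # -> q = 24, a = 17

Answer: 17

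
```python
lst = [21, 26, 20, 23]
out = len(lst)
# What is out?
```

Trace (tracking out):
lst = [21, 26, 20, 23]  # -> lst = [21, 26, 20, 23]
out = len(lst)  # -> out = 4

Answer: 4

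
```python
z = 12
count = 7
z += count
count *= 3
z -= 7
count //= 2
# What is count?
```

Trace (tracking count):
z = 12  # -> z = 12
count = 7  # -> count = 7
z += count  # -> z = 19
count *= 3  # -> count = 21
z -= 7  # -> z = 12
count //= 2  # -> count = 10

Answer: 10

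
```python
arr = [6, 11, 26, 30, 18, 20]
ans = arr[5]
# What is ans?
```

Answer: 20

Derivation:
Trace (tracking ans):
arr = [6, 11, 26, 30, 18, 20]  # -> arr = [6, 11, 26, 30, 18, 20]
ans = arr[5]  # -> ans = 20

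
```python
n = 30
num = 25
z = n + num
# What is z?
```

Answer: 55

Derivation:
Trace (tracking z):
n = 30  # -> n = 30
num = 25  # -> num = 25
z = n + num  # -> z = 55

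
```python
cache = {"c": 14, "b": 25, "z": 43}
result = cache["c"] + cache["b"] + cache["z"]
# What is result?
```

Trace (tracking result):
cache = {'c': 14, 'b': 25, 'z': 43}  # -> cache = {'c': 14, 'b': 25, 'z': 43}
result = cache['c'] + cache['b'] + cache['z']  # -> result = 82

Answer: 82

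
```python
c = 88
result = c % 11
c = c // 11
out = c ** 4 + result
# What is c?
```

Trace (tracking c):
c = 88  # -> c = 88
result = c % 11  # -> result = 0
c = c // 11  # -> c = 8
out = c ** 4 + result  # -> out = 4096

Answer: 8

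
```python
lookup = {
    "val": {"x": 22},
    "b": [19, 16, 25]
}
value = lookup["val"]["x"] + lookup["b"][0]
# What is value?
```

Trace (tracking value):
lookup = {'val': {'x': 22}, 'b': [19, 16, 25]}  # -> lookup = {'val': {'x': 22}, 'b': [19, 16, 25]}
value = lookup['val']['x'] + lookup['b'][0]  # -> value = 41

Answer: 41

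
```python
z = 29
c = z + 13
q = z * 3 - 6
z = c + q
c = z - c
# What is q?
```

Trace (tracking q):
z = 29  # -> z = 29
c = z + 13  # -> c = 42
q = z * 3 - 6  # -> q = 81
z = c + q  # -> z = 123
c = z - c  # -> c = 81

Answer: 81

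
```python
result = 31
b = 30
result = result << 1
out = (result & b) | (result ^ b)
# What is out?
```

Trace (tracking out):
result = 31  # -> result = 31
b = 30  # -> b = 30
result = result << 1  # -> result = 62
out = result & b | result ^ b  # -> out = 62

Answer: 62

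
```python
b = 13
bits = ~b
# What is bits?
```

Trace (tracking bits):
b = 13  # -> b = 13
bits = ~b  # -> bits = -14

Answer: -14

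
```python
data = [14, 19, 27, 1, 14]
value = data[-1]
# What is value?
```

Trace (tracking value):
data = [14, 19, 27, 1, 14]  # -> data = [14, 19, 27, 1, 14]
value = data[-1]  # -> value = 14

Answer: 14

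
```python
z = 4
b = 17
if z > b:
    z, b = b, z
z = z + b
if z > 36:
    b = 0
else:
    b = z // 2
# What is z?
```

Answer: 21

Derivation:
Trace (tracking z):
z = 4  # -> z = 4
b = 17  # -> b = 17
if z > b:  # condition is False
z = z + b  # -> z = 21
if z > 36:  # condition is False
else:
    b = z // 2  # -> b = 10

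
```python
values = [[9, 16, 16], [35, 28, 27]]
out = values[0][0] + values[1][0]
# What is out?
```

Answer: 44

Derivation:
Trace (tracking out):
values = [[9, 16, 16], [35, 28, 27]]  # -> values = [[9, 16, 16], [35, 28, 27]]
out = values[0][0] + values[1][0]  # -> out = 44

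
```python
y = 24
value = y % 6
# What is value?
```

Answer: 0

Derivation:
Trace (tracking value):
y = 24  # -> y = 24
value = y % 6  # -> value = 0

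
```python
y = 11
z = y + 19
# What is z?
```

Trace (tracking z):
y = 11  # -> y = 11
z = y + 19  # -> z = 30

Answer: 30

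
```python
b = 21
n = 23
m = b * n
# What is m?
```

Answer: 483

Derivation:
Trace (tracking m):
b = 21  # -> b = 21
n = 23  # -> n = 23
m = b * n  # -> m = 483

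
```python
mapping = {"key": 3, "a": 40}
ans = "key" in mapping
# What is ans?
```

Trace (tracking ans):
mapping = {'key': 3, 'a': 40}  # -> mapping = {'key': 3, 'a': 40}
ans = 'key' in mapping  # -> ans = True

Answer: True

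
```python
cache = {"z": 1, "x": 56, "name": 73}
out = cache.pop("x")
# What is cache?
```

Trace (tracking cache):
cache = {'z': 1, 'x': 56, 'name': 73}  # -> cache = {'z': 1, 'x': 56, 'name': 73}
out = cache.pop('x')  # -> out = 56

Answer: {'z': 1, 'name': 73}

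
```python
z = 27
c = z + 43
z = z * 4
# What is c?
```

Answer: 70

Derivation:
Trace (tracking c):
z = 27  # -> z = 27
c = z + 43  # -> c = 70
z = z * 4  # -> z = 108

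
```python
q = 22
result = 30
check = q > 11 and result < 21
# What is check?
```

Trace (tracking check):
q = 22  # -> q = 22
result = 30  # -> result = 30
check = q > 11 and result < 21  # -> check = False

Answer: False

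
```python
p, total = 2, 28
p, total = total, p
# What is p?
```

Answer: 28

Derivation:
Trace (tracking p):
p, total = (2, 28)  # -> p = 2, total = 28
p, total = (total, p)  # -> p = 28, total = 2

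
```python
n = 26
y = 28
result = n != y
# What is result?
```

Trace (tracking result):
n = 26  # -> n = 26
y = 28  # -> y = 28
result = n != y  # -> result = True

Answer: True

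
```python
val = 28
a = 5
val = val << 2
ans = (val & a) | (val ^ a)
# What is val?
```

Answer: 112

Derivation:
Trace (tracking val):
val = 28  # -> val = 28
a = 5  # -> a = 5
val = val << 2  # -> val = 112
ans = val & a | val ^ a  # -> ans = 117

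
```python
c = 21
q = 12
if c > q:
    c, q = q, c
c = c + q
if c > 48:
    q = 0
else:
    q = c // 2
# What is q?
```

Answer: 16

Derivation:
Trace (tracking q):
c = 21  # -> c = 21
q = 12  # -> q = 12
if c > q:  # condition is True
    c, q = (q, c)  # -> c = 12, q = 21
c = c + q  # -> c = 33
if c > 48:  # condition is False
else:
    q = c // 2  # -> q = 16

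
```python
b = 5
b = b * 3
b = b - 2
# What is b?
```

Answer: 13

Derivation:
Trace (tracking b):
b = 5  # -> b = 5
b = b * 3  # -> b = 15
b = b - 2  # -> b = 13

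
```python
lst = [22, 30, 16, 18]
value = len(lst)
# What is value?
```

Trace (tracking value):
lst = [22, 30, 16, 18]  # -> lst = [22, 30, 16, 18]
value = len(lst)  # -> value = 4

Answer: 4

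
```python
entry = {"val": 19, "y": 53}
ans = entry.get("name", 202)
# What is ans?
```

Answer: 202

Derivation:
Trace (tracking ans):
entry = {'val': 19, 'y': 53}  # -> entry = {'val': 19, 'y': 53}
ans = entry.get('name', 202)  # -> ans = 202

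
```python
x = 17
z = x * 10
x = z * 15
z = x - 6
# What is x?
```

Answer: 2550

Derivation:
Trace (tracking x):
x = 17  # -> x = 17
z = x * 10  # -> z = 170
x = z * 15  # -> x = 2550
z = x - 6  # -> z = 2544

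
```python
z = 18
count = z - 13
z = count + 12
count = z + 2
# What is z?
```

Answer: 17

Derivation:
Trace (tracking z):
z = 18  # -> z = 18
count = z - 13  # -> count = 5
z = count + 12  # -> z = 17
count = z + 2  # -> count = 19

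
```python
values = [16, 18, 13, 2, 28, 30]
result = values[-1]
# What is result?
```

Trace (tracking result):
values = [16, 18, 13, 2, 28, 30]  # -> values = [16, 18, 13, 2, 28, 30]
result = values[-1]  # -> result = 30

Answer: 30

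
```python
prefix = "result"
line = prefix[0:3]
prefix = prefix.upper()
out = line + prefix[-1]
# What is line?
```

Trace (tracking line):
prefix = 'result'  # -> prefix = 'result'
line = prefix[0:3]  # -> line = 'res'
prefix = prefix.upper()  # -> prefix = 'RESULT'
out = line + prefix[-1]  # -> out = 'resT'

Answer: 'res'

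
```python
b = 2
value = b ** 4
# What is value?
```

Trace (tracking value):
b = 2  # -> b = 2
value = b ** 4  # -> value = 16

Answer: 16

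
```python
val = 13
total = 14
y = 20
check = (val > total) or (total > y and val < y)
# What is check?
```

Trace (tracking check):
val = 13  # -> val = 13
total = 14  # -> total = 14
y = 20  # -> y = 20
check = val > total or (total > y and val < y)  # -> check = False

Answer: False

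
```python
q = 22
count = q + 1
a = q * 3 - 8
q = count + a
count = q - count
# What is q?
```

Answer: 81

Derivation:
Trace (tracking q):
q = 22  # -> q = 22
count = q + 1  # -> count = 23
a = q * 3 - 8  # -> a = 58
q = count + a  # -> q = 81
count = q - count  # -> count = 58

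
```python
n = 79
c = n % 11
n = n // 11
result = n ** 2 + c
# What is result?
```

Answer: 51

Derivation:
Trace (tracking result):
n = 79  # -> n = 79
c = n % 11  # -> c = 2
n = n // 11  # -> n = 7
result = n ** 2 + c  # -> result = 51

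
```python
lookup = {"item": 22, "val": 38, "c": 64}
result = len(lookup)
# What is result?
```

Trace (tracking result):
lookup = {'item': 22, 'val': 38, 'c': 64}  # -> lookup = {'item': 22, 'val': 38, 'c': 64}
result = len(lookup)  # -> result = 3

Answer: 3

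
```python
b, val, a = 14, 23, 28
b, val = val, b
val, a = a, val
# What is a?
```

Trace (tracking a):
b, val, a = (14, 23, 28)  # -> b = 14, val = 23, a = 28
b, val = (val, b)  # -> b = 23, val = 14
val, a = (a, val)  # -> val = 28, a = 14

Answer: 14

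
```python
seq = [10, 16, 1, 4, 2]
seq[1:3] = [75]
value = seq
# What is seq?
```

Answer: [10, 75, 4, 2]

Derivation:
Trace (tracking seq):
seq = [10, 16, 1, 4, 2]  # -> seq = [10, 16, 1, 4, 2]
seq[1:3] = [75]  # -> seq = [10, 75, 4, 2]
value = seq  # -> value = [10, 75, 4, 2]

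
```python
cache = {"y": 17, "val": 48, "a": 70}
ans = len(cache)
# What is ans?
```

Answer: 3

Derivation:
Trace (tracking ans):
cache = {'y': 17, 'val': 48, 'a': 70}  # -> cache = {'y': 17, 'val': 48, 'a': 70}
ans = len(cache)  # -> ans = 3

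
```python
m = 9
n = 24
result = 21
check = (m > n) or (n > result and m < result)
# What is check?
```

Trace (tracking check):
m = 9  # -> m = 9
n = 24  # -> n = 24
result = 21  # -> result = 21
check = m > n or (n > result and m < result)  # -> check = True

Answer: True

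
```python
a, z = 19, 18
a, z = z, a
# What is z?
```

Answer: 19

Derivation:
Trace (tracking z):
a, z = (19, 18)  # -> a = 19, z = 18
a, z = (z, a)  # -> a = 18, z = 19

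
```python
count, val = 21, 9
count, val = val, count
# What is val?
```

Answer: 21

Derivation:
Trace (tracking val):
count, val = (21, 9)  # -> count = 21, val = 9
count, val = (val, count)  # -> count = 9, val = 21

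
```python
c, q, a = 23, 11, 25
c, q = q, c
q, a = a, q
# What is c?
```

Trace (tracking c):
c, q, a = (23, 11, 25)  # -> c = 23, q = 11, a = 25
c, q = (q, c)  # -> c = 11, q = 23
q, a = (a, q)  # -> q = 25, a = 23

Answer: 11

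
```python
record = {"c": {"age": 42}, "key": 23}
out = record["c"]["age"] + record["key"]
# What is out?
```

Answer: 65

Derivation:
Trace (tracking out):
record = {'c': {'age': 42}, 'key': 23}  # -> record = {'c': {'age': 42}, 'key': 23}
out = record['c']['age'] + record['key']  # -> out = 65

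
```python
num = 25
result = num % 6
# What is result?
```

Answer: 1

Derivation:
Trace (tracking result):
num = 25  # -> num = 25
result = num % 6  # -> result = 1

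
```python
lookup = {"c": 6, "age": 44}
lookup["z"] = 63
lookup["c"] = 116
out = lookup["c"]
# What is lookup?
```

Trace (tracking lookup):
lookup = {'c': 6, 'age': 44}  # -> lookup = {'c': 6, 'age': 44}
lookup['z'] = 63  # -> lookup = {'c': 6, 'age': 44, 'z': 63}
lookup['c'] = 116  # -> lookup = {'c': 116, 'age': 44, 'z': 63}
out = lookup['c']  # -> out = 116

Answer: {'c': 116, 'age': 44, 'z': 63}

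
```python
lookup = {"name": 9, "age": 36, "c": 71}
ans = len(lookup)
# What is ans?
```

Trace (tracking ans):
lookup = {'name': 9, 'age': 36, 'c': 71}  # -> lookup = {'name': 9, 'age': 36, 'c': 71}
ans = len(lookup)  # -> ans = 3

Answer: 3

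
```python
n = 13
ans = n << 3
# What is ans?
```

Trace (tracking ans):
n = 13  # -> n = 13
ans = n << 3  # -> ans = 104

Answer: 104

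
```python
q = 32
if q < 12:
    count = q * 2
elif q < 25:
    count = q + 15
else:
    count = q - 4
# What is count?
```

Trace (tracking count):
q = 32  # -> q = 32
if q < 12:  # condition is False
elif q < 25:  # condition is False
else:
    count = q - 4  # -> count = 28

Answer: 28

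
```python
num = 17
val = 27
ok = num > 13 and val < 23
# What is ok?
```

Answer: False

Derivation:
Trace (tracking ok):
num = 17  # -> num = 17
val = 27  # -> val = 27
ok = num > 13 and val < 23  # -> ok = False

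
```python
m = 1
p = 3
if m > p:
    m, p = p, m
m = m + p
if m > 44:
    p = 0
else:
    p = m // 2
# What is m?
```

Trace (tracking m):
m = 1  # -> m = 1
p = 3  # -> p = 3
if m > p:  # condition is False
m = m + p  # -> m = 4
if m > 44:  # condition is False
else:
    p = m // 2  # -> p = 2

Answer: 4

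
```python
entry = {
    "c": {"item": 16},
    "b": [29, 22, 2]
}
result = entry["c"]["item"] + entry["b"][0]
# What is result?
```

Trace (tracking result):
entry = {'c': {'item': 16}, 'b': [29, 22, 2]}  # -> entry = {'c': {'item': 16}, 'b': [29, 22, 2]}
result = entry['c']['item'] + entry['b'][0]  # -> result = 45

Answer: 45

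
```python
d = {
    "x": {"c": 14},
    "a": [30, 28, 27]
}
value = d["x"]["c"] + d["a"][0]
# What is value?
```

Answer: 44

Derivation:
Trace (tracking value):
d = {'x': {'c': 14}, 'a': [30, 28, 27]}  # -> d = {'x': {'c': 14}, 'a': [30, 28, 27]}
value = d['x']['c'] + d['a'][0]  # -> value = 44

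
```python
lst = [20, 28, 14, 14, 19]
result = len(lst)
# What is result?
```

Answer: 5

Derivation:
Trace (tracking result):
lst = [20, 28, 14, 14, 19]  # -> lst = [20, 28, 14, 14, 19]
result = len(lst)  # -> result = 5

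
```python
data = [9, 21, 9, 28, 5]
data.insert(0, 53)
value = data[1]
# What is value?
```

Answer: 9

Derivation:
Trace (tracking value):
data = [9, 21, 9, 28, 5]  # -> data = [9, 21, 9, 28, 5]
data.insert(0, 53)  # -> data = [53, 9, 21, 9, 28, 5]
value = data[1]  # -> value = 9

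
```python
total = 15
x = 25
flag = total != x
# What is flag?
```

Trace (tracking flag):
total = 15  # -> total = 15
x = 25  # -> x = 25
flag = total != x  # -> flag = True

Answer: True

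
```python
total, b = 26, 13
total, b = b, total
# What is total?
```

Answer: 13

Derivation:
Trace (tracking total):
total, b = (26, 13)  # -> total = 26, b = 13
total, b = (b, total)  # -> total = 13, b = 26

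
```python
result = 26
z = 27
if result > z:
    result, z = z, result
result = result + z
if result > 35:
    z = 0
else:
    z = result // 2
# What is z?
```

Answer: 0

Derivation:
Trace (tracking z):
result = 26  # -> result = 26
z = 27  # -> z = 27
if result > z:  # condition is False
result = result + z  # -> result = 53
if result > 35:  # condition is True
    z = 0  # -> z = 0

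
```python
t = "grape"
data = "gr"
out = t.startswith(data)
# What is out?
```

Answer: True

Derivation:
Trace (tracking out):
t = 'grape'  # -> t = 'grape'
data = 'gr'  # -> data = 'gr'
out = t.startswith(data)  # -> out = True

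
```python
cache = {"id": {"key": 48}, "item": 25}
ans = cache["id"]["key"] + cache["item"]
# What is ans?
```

Answer: 73

Derivation:
Trace (tracking ans):
cache = {'id': {'key': 48}, 'item': 25}  # -> cache = {'id': {'key': 48}, 'item': 25}
ans = cache['id']['key'] + cache['item']  # -> ans = 73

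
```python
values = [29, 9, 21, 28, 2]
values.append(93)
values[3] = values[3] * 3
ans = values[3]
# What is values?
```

Trace (tracking values):
values = [29, 9, 21, 28, 2]  # -> values = [29, 9, 21, 28, 2]
values.append(93)  # -> values = [29, 9, 21, 28, 2, 93]
values[3] = values[3] * 3  # -> values = [29, 9, 21, 84, 2, 93]
ans = values[3]  # -> ans = 84

Answer: [29, 9, 21, 84, 2, 93]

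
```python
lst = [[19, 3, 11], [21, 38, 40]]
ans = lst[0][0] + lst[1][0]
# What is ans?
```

Trace (tracking ans):
lst = [[19, 3, 11], [21, 38, 40]]  # -> lst = [[19, 3, 11], [21, 38, 40]]
ans = lst[0][0] + lst[1][0]  # -> ans = 40

Answer: 40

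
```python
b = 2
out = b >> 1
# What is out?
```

Trace (tracking out):
b = 2  # -> b = 2
out = b >> 1  # -> out = 1

Answer: 1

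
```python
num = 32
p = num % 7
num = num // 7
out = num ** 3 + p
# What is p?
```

Answer: 4

Derivation:
Trace (tracking p):
num = 32  # -> num = 32
p = num % 7  # -> p = 4
num = num // 7  # -> num = 4
out = num ** 3 + p  # -> out = 68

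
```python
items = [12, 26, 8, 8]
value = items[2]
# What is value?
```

Answer: 8

Derivation:
Trace (tracking value):
items = [12, 26, 8, 8]  # -> items = [12, 26, 8, 8]
value = items[2]  # -> value = 8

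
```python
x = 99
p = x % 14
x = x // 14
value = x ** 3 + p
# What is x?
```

Trace (tracking x):
x = 99  # -> x = 99
p = x % 14  # -> p = 1
x = x // 14  # -> x = 7
value = x ** 3 + p  # -> value = 344

Answer: 7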